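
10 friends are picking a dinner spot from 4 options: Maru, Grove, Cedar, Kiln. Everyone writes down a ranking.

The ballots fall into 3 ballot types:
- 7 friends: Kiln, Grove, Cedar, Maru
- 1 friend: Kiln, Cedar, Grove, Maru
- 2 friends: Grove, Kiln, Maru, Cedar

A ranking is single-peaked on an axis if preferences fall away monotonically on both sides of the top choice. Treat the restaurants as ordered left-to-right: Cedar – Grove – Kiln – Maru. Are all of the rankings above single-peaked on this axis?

no

Axis positions: Cedar=1, Grove=2, Kiln=3, Maru=4.
Ballot type 1 (peak Kiln at position 3): ranking walks positions 3-2-1-4, expanding outward from the peak — single-peaked.
Ballot type 2: ranking walks positions 3-1-2-4; Cedar is ranked above Grove even though Grove lies between Cedar and the peak Kiln on the axis — preferences dip and rise again. Not single-peaked.
Ballot type 3 (peak Grove at position 2): ranking walks positions 2-3-4-1, expanding outward from the peak — single-peaked.
Ballot type 2 violates single-peakedness, so the profile is not single-peaked on this axis.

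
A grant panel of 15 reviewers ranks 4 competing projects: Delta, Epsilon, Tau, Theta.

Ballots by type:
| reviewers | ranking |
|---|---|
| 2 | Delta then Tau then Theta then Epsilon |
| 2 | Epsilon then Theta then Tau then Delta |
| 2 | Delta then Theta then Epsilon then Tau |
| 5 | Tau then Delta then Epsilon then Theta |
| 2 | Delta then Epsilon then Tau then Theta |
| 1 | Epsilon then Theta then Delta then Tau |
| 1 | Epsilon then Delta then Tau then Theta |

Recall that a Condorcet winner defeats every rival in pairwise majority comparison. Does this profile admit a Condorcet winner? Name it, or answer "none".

Delta

Head-to-head results (15 reviewers):
Delta vs Epsilon: Delta wins 11–4.
Delta vs Tau: Delta, 8–7.
Delta vs Theta: Delta, 12–3.
Epsilon–Tau: Epsilon 8–7.
Epsilon vs Theta: Epsilon, 11–4.
Tau vs Theta: Tau, 10–5.
Delta beats each of Epsilon, Tau, Theta — Delta is the Condorcet winner.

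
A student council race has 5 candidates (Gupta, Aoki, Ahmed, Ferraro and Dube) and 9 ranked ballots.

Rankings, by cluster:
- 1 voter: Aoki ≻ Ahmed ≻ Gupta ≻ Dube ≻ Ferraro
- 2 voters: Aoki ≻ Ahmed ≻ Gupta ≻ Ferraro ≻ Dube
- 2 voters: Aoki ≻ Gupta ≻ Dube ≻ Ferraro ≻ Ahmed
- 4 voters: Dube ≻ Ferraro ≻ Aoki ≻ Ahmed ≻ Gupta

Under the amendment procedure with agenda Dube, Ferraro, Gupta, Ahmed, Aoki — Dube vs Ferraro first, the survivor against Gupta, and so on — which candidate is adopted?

Aoki

Round 1: Dube vs Ferraro — 7–2, Dube advances.
Round 2: Dube vs Gupta — 4–5, Gupta advances.
Round 3: Gupta vs Ahmed — 2–7, Ahmed advances.
Round 4: Ahmed vs Aoki — 0–9, Aoki advances.
Aoki survives the agenda.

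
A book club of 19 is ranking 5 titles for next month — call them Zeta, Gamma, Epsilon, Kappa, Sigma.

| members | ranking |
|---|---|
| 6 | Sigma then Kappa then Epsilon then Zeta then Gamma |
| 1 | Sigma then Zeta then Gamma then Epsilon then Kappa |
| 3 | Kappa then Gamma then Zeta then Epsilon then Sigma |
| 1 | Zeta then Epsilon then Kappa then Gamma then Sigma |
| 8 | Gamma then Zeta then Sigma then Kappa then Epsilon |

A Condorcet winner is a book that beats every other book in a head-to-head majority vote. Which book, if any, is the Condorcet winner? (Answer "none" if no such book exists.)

Check each pair by majority over 19 ballots:
Zeta vs Gamma: Zeta preferred on 6+1+1 = 8 ballots; Gamma wins 11–8.
Zeta vs Epsilon: 13 to 6, Zeta.
Zeta vs Kappa: 10 to 9, Zeta.
Zeta vs Sigma: Zeta is ranked higher on 3+1+8 = 12 ballots, Sigma on 7. Zeta wins 12–7.
Gamma vs Epsilon: Gamma is ranked higher on 1+3+8 = 12 ballots, Epsilon on 7. Gamma wins 12–7.
Gamma vs Kappa: 9 to 10, Kappa.
Gamma vs Sigma: 3+1+8 = 12 for Gamma, 7 for Sigma — Gamma by 12–7.
Epsilon vs Kappa: Epsilon is ranked higher on 1+1 = 2 ballots, Kappa on 17. Kappa wins 17–2.
Epsilon vs Sigma: 3+1 = 4 for Epsilon, 15 for Sigma — Sigma by 15–4.
Kappa vs Sigma: Kappa preferred on 3+1 = 4 ballots; Sigma wins 15–4.
Every book loses at least once (Zeta loses to Gamma; Gamma loses to Kappa; Epsilon loses to Zeta; Kappa loses to Zeta; Sigma loses to Zeta). The majority relation contains the cycle Zeta > Kappa > Gamma > Zeta, so there is no Condorcet winner.

none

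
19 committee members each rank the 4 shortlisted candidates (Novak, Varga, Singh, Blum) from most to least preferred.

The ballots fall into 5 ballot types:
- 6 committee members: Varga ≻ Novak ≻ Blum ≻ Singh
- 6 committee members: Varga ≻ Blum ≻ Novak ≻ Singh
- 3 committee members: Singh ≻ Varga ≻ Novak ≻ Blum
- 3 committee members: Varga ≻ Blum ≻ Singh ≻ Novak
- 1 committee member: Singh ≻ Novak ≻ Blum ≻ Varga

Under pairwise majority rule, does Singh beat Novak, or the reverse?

Novak

Ballots ranking Singh above Novak: 3 + 3 + 1 = 7.
Ballots ranking Novak above Singh: 19 − 7 = 12.
Novak wins the head-to-head 12–7.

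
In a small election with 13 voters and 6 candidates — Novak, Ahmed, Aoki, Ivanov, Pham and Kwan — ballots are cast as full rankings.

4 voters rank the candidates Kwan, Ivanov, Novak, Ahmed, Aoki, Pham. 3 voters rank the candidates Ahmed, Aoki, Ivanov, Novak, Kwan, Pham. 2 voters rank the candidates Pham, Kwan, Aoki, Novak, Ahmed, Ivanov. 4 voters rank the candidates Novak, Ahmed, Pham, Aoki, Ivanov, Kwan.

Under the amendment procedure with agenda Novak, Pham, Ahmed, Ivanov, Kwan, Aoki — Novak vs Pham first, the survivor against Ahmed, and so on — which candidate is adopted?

Round 1: Novak vs Pham — 11–2, Novak advances.
Round 2: Novak vs Ahmed — 10–3, Novak advances.
Round 3: Novak vs Ivanov — 6–7, Ivanov advances.
Round 4: Ivanov vs Kwan — 7–6, Ivanov advances.
Round 5: Ivanov vs Aoki — 4–9, Aoki advances.
Aoki survives the agenda.

Aoki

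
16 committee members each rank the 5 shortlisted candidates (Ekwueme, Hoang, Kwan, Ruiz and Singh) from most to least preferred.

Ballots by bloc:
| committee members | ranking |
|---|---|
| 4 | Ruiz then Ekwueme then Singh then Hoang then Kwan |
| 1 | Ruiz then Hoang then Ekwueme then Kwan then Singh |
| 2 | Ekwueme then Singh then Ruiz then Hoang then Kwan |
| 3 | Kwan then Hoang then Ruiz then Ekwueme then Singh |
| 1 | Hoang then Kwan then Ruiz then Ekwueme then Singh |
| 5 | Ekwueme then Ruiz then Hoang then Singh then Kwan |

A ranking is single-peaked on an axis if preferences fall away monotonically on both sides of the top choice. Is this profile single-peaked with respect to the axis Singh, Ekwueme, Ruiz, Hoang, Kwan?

yes

Axis positions: Singh=1, Ekwueme=2, Ruiz=3, Hoang=4, Kwan=5.
Bloc 1 (peak Ruiz at position 3): ranking walks positions 3-2-1-4-5, expanding outward from the peak — single-peaked.
Bloc 2 (peak Ruiz at position 3): ranking walks positions 3-4-2-5-1, expanding outward from the peak — single-peaked.
Bloc 3 (peak Ekwueme at position 2): ranking walks positions 2-1-3-4-5, expanding outward from the peak — single-peaked.
Bloc 4 (peak Kwan at position 5): ranking walks positions 5-4-3-2-1, expanding outward from the peak — single-peaked.
Bloc 5 (peak Hoang at position 4): ranking walks positions 4-5-3-2-1, expanding outward from the peak — single-peaked.
Bloc 6 (peak Ekwueme at position 2): ranking walks positions 2-3-4-1-5, expanding outward from the peak — single-peaked.
Every ranking is single-peaked on this axis.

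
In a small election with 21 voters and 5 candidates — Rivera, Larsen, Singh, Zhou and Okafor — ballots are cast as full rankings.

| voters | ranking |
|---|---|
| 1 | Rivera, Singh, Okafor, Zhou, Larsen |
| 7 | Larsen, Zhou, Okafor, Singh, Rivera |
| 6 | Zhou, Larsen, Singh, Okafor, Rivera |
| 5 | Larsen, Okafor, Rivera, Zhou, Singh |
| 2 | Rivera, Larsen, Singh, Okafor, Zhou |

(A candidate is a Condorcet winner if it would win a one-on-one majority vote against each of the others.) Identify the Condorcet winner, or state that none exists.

Larsen

Check each pair by majority over 21 ballots:
Rivera vs Larsen: Larsen, 18–3.
Rivera vs Singh: Singh wins 13–8.
Rivera vs Zhou: Zhou, 13–8.
Rivera vs Okafor: Okafor wins 18–3.
Larsen–Singh: Larsen 20–1.
Larsen–Zhou: Larsen 14–7.
Larsen vs Okafor: Larsen wins 20–1.
Singh vs Zhou: Zhou, 18–3.
Singh vs Okafor: Okafor, 12–9.
Zhou–Okafor: Zhou 13–8.
Larsen wins every pairwise contest, so Larsen is the Condorcet winner.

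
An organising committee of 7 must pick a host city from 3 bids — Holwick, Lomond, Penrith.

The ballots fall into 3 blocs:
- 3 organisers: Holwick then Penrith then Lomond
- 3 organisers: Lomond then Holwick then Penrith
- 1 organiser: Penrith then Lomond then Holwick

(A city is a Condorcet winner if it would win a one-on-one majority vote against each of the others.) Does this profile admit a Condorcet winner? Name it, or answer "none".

none

Pairwise majorities:
Holwick vs Lomond: Holwick preferred on 3 ballots; Lomond wins 4–3.
Holwick vs Penrith: 3+3 = 6 for Holwick, 1 for Penrith — Holwick by 6–1.
Lomond vs Penrith: Lomond is ranked higher on 3 ballots, Penrith on 4. Penrith wins 4–3.
No city is unbeaten: Holwick loses to Lomond; Lomond loses to Penrith; Penrith loses to Holwick. In particular Holwick > Penrith > Lomond > Holwick is a majority cycle — no Condorcet winner exists.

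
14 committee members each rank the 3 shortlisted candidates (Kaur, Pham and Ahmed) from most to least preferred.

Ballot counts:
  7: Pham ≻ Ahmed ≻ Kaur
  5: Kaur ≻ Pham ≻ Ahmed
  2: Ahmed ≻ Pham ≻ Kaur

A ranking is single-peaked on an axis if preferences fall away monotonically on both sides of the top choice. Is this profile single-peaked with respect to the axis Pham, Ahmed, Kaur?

no

Axis positions: Pham=1, Ahmed=2, Kaur=3.
Cluster 1 (peak Pham at position 1): ranking walks positions 1-2-3, expanding outward from the peak — single-peaked.
Cluster 2: ranking walks positions 3-1-2; Pham is ranked above Ahmed even though Ahmed lies between Pham and the peak Kaur on the axis — preferences dip and rise again. Not single-peaked.
Cluster 3 (peak Ahmed at position 2): ranking walks positions 2-1-3, expanding outward from the peak — single-peaked.
Cluster 2 violates single-peakedness, so the profile is not single-peaked on this axis.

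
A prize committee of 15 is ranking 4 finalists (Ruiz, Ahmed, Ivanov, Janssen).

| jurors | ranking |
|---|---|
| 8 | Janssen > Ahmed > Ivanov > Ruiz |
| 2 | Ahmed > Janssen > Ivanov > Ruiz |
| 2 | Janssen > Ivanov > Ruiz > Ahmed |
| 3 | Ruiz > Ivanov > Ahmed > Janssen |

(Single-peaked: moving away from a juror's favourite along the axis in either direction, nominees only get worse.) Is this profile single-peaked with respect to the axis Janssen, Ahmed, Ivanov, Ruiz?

no

Axis positions: Janssen=1, Ahmed=2, Ivanov=3, Ruiz=4.
Type 1 (peak Janssen at position 1): ranking walks positions 1-2-3-4, expanding outward from the peak — single-peaked.
Type 2 (peak Ahmed at position 2): ranking walks positions 2-1-3-4, expanding outward from the peak — single-peaked.
Type 3: ranking walks positions 1-3-4-2; Ivanov is ranked above Ahmed even though Ahmed lies between Ivanov and the peak Janssen on the axis — preferences dip and rise again. Not single-peaked.
Type 4 (peak Ruiz at position 4): ranking walks positions 4-3-2-1, expanding outward from the peak — single-peaked.
Type 3 violates single-peakedness, so the profile is not single-peaked on this axis.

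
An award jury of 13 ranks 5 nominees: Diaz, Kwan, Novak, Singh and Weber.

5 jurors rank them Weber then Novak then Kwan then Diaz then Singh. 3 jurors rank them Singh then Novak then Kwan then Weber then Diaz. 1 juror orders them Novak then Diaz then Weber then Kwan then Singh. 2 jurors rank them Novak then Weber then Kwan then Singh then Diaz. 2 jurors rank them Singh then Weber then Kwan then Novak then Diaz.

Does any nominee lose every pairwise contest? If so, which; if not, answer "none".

Head-to-head results (13 jurors):
Diaz vs Kwan: 1 to 12, Kwan.
Diaz vs Novak: Novak, 13–0.
Diaz–Singh: Singh 7–6.
Diaz vs Weber: Weber, 12–1.
Kwan vs Novak: Kwan is ranked higher on 2 ballots, Novak on 11. Novak wins 11–2.
Kwan vs Singh: Kwan, 8–5.
Kwan vs Weber: Weber wins 10–3.
Novak vs Singh: Novak preferred on 5+1+2 = 8 ballots; Novak wins 8–5.
Novak vs Weber: Weber wins 7–6.
Singh vs Weber: 3+2 = 5 for Singh, 8 for Weber — Weber by 8–5.
Only Diaz has no wins; Diaz is the Condorcet loser.

Diaz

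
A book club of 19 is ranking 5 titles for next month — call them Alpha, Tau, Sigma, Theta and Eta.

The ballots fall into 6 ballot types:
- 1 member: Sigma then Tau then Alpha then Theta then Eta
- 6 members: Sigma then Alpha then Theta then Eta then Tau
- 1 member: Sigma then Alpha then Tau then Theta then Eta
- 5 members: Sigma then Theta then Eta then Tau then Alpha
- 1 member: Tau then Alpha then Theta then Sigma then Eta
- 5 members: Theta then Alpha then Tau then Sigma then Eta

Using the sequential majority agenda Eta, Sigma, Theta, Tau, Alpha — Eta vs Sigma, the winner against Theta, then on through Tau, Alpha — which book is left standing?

Sigma

Round 1: Eta vs Sigma — 0–19, Sigma advances.
Round 2: Sigma vs Theta — 13–6, Sigma advances.
Round 3: Sigma vs Tau — 13–6, Sigma advances.
Round 4: Sigma vs Alpha — 13–6, Sigma advances.
The agenda winner is Sigma.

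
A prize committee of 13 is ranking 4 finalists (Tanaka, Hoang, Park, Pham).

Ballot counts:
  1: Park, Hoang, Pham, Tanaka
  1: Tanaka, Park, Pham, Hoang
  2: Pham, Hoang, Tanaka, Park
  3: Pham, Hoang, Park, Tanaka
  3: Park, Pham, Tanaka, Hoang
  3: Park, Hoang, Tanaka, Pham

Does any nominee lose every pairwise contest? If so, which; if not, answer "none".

Tanaka

Head-to-head results (13 jurors):
Tanaka vs Hoang: Tanaka is ranked higher on 1+3 = 4 ballots, Hoang on 9. Hoang wins 9–4.
Tanaka–Park: Park 10–3.
Tanaka vs Pham: 1+3 = 4 for Tanaka, 9 for Pham — Pham by 9–4.
Hoang vs Park: Hoang is ranked higher on 2+3 = 5 ballots, Park on 8. Park wins 8–5.
Hoang vs Pham: 1+3 = 4 for Hoang, 9 for Pham — Pham by 9–4.
Park–Pham: Park 8–5.
Only Tanaka has no wins; Tanaka is the Condorcet loser.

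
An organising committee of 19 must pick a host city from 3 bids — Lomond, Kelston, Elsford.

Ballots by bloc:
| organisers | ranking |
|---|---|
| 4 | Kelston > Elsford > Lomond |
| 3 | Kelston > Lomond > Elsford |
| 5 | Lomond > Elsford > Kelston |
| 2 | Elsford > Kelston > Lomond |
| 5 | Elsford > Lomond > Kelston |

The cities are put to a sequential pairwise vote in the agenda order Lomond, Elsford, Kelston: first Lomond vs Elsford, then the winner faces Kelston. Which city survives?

Elsford

Round 1: Lomond vs Elsford — 8–11, Elsford advances.
Round 2: Elsford vs Kelston — 12–7, Elsford advances.
Elsford survives the agenda.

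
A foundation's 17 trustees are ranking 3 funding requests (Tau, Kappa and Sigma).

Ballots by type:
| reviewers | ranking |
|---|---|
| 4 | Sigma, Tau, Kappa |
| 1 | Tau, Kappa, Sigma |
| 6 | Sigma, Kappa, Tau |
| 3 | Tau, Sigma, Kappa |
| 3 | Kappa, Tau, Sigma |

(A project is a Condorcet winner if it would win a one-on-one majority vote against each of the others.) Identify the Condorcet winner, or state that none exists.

Sigma

Pairwise majorities:
Tau vs Kappa: Tau is ranked higher on 4+1+3 = 8 ballots, Kappa on 9. Kappa wins 9–8.
Tau vs Sigma: 7 to 10, Sigma.
Kappa vs Sigma: Kappa is ranked higher on 1+3 = 4 ballots, Sigma on 13. Sigma wins 13–4.
Sigma wins every pairwise contest, so Sigma is the Condorcet winner.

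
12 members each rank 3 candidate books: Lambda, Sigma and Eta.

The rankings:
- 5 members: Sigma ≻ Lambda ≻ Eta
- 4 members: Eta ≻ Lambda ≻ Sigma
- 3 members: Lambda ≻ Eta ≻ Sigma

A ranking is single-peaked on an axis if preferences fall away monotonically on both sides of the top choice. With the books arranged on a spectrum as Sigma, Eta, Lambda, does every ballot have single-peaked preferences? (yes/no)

no

Axis positions: Sigma=1, Eta=2, Lambda=3.
Faction 1: ranking walks positions 1-3-2; Lambda is ranked above Eta even though Eta lies between Lambda and the peak Sigma on the axis — preferences dip and rise again. Not single-peaked.
Faction 2 (peak Eta at position 2): ranking walks positions 2-3-1, expanding outward from the peak — single-peaked.
Faction 3 (peak Lambda at position 3): ranking walks positions 3-2-1, expanding outward from the peak — single-peaked.
Faction 1 violates single-peakedness, so the profile is not single-peaked on this axis.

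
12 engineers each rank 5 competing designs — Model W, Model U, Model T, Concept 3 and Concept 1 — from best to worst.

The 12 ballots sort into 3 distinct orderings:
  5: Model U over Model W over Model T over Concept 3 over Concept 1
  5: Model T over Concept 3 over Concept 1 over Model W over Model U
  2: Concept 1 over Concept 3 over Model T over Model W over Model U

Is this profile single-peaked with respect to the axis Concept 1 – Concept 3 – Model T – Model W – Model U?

Axis positions: Concept 1=1, Concept 3=2, Model T=3, Model W=4, Model U=5.
Ballot type 1 (peak Model U at position 5): ranking walks positions 5-4-3-2-1, expanding outward from the peak — single-peaked.
Ballot type 2 (peak Model T at position 3): ranking walks positions 3-2-1-4-5, expanding outward from the peak — single-peaked.
Ballot type 3 (peak Concept 1 at position 1): ranking walks positions 1-2-3-4-5, expanding outward from the peak — single-peaked.
Every ranking is single-peaked on this axis.

yes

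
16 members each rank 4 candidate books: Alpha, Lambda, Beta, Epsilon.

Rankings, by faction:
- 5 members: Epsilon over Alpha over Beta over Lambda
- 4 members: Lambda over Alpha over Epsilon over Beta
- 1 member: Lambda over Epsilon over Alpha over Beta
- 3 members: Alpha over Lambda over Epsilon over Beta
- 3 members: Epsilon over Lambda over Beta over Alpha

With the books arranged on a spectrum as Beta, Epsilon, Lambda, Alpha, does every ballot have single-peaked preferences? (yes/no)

no

Axis positions: Beta=1, Epsilon=2, Lambda=3, Alpha=4.
Faction 1: ranking walks positions 2-4-1-3; Alpha is ranked above Lambda even though Lambda lies between Alpha and the peak Epsilon on the axis — preferences dip and rise again. Not single-peaked.
Faction 2 (peak Lambda at position 3): ranking walks positions 3-4-2-1, expanding outward from the peak — single-peaked.
Faction 3 (peak Lambda at position 3): ranking walks positions 3-2-4-1, expanding outward from the peak — single-peaked.
Faction 4 (peak Alpha at position 4): ranking walks positions 4-3-2-1, expanding outward from the peak — single-peaked.
Faction 5 (peak Epsilon at position 2): ranking walks positions 2-3-1-4, expanding outward from the peak — single-peaked.
Faction 1 violates single-peakedness, so the profile is not single-peaked on this axis.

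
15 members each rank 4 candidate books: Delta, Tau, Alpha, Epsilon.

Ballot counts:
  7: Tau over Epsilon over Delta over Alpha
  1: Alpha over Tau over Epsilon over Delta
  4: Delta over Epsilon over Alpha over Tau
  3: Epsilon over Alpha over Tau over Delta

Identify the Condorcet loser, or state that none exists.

Pairwise majorities:
Delta vs Tau: Tau, 11–4.
Delta vs Alpha: 7+4 = 11 for Delta, 4 for Alpha — Delta by 11–4.
Delta vs Epsilon: Epsilon, 11–4.
Tau vs Alpha: Tau preferred on 7 ballots; Alpha wins 8–7.
Tau–Epsilon: Tau 8–7.
Alpha vs Epsilon: Epsilon, 14–1.
Each book has at least one pairwise win (Delta beats Alpha; Tau beats Delta; Alpha beats Tau; Epsilon beats Delta) — no Condorcet loser.

none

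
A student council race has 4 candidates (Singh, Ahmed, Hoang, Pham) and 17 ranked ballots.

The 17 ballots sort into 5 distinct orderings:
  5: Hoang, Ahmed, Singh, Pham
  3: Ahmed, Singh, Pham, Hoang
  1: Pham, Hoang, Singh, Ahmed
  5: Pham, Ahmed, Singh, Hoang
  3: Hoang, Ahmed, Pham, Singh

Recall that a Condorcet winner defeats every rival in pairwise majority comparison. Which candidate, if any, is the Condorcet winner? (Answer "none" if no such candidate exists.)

none

Head-to-head results (17 voters):
Singh vs Ahmed: Singh is ranked higher on 1 ballot, Ahmed on 16. Ahmed wins 16–1.
Singh vs Hoang: 3+5 = 8 for Singh, 9 for Hoang — Hoang by 9–8.
Singh vs Pham: 8 to 9, Pham.
Ahmed vs Hoang: 8 to 9, Hoang.
Ahmed vs Pham: 11 to 6, Ahmed.
Hoang vs Pham: 5+3 = 8 for Hoang, 9 for Pham — Pham by 9–8.
Each candidate drops at least one matchup (Singh loses to Ahmed; Ahmed loses to Hoang; Hoang loses to Pham; Pham loses to Ahmed); the cycle Ahmed > Pham > Hoang > Ahmed rules out a Condorcet winner.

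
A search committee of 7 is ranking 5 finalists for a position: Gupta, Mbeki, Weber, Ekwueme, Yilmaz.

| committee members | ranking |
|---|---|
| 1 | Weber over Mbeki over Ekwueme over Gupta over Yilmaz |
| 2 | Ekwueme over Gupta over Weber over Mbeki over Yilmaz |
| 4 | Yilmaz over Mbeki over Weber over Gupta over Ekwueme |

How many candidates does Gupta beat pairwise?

1

Gupta against each rival (7 committee members):
Gupta vs Mbeki: 2 to 5, Mbeki.
Gupta–Weber: Weber 5–2.
Gupta vs Ekwueme: Gupta wins 4–3.
Gupta vs Yilmaz: 3 to 4, Yilmaz.
Gupta beats Ekwueme; loses to Mbeki, Weber, Yilmaz — 1 pairwise win.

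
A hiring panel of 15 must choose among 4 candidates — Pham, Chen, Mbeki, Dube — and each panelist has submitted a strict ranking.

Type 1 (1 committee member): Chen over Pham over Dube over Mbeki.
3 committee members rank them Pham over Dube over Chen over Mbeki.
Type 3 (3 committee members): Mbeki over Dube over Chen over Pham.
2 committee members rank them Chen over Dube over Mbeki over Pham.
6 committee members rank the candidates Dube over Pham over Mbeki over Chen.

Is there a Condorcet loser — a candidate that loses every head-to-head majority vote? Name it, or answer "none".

Chen

Pairwise majorities:
Pham vs Chen: Pham is ranked higher on 3+6 = 9 ballots, Chen on 6. Pham wins 9–6.
Pham vs Mbeki: Pham preferred on 1+3+6 = 10 ballots; Pham wins 10–5.
Pham vs Dube: Dube, 11–4.
Chen vs Mbeki: 1+3+2 = 6 for Chen, 9 for Mbeki — Mbeki by 9–6.
Chen vs Dube: Dube wins 12–3.
Mbeki vs Dube: 3 for Mbeki, 12 for Dube — Dube by 12–3.
Only Chen has no wins; Chen is the Condorcet loser.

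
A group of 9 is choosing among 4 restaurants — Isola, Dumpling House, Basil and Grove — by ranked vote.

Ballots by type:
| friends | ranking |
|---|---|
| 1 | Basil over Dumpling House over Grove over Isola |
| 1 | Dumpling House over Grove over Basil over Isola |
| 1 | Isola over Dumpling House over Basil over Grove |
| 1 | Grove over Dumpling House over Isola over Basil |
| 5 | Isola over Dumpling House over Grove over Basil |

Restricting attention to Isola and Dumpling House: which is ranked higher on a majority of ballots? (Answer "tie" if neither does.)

Isola

Ballots ranking Isola above Dumpling House: 1 + 5 = 6.
Ballots ranking Dumpling House above Isola: 9 − 6 = 3.
Isola wins the head-to-head 6–3.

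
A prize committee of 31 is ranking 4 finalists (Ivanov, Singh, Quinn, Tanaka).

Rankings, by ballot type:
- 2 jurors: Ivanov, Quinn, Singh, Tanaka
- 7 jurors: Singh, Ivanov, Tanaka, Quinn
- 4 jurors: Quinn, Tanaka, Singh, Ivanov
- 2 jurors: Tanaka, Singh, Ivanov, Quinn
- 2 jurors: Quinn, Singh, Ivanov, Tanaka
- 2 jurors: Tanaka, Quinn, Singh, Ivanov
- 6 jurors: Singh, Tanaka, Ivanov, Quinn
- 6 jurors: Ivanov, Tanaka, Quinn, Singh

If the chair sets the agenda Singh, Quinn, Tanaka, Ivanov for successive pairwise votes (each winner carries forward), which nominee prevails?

Ivanov

Round 1: Singh vs Quinn — 15–16, Quinn advances.
Round 2: Quinn vs Tanaka — 8–23, Tanaka advances.
Round 3: Tanaka vs Ivanov — 14–17, Ivanov advances.
Ivanov survives the agenda.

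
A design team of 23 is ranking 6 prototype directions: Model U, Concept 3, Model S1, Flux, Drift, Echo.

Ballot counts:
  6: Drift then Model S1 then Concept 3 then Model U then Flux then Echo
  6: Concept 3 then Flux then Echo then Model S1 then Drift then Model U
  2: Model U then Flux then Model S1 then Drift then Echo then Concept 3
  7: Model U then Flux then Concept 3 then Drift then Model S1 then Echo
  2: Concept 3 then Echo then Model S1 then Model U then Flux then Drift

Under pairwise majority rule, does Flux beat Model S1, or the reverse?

Ballots ranking Flux above Model S1: 6 + 2 + 7 = 15.
Ballots ranking Model S1 above Flux: 23 − 15 = 8.
Flux wins the head-to-head 15–8.

Flux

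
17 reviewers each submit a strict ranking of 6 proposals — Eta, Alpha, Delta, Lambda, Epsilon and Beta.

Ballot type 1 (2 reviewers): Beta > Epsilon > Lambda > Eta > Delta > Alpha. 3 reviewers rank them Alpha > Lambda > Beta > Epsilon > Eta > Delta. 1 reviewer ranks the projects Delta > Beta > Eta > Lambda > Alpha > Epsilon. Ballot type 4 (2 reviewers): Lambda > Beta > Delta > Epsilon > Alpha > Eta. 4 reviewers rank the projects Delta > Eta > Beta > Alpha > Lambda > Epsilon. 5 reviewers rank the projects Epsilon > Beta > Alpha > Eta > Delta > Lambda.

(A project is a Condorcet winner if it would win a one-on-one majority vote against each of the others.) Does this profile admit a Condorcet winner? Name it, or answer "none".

Beta

Head-to-head results (17 reviewers):
Eta vs Alpha: Alpha, 10–7.
Eta vs Delta: Eta wins 10–7.
Eta–Lambda: Eta 10–7.
Eta–Epsilon: Epsilon 12–5.
Eta–Beta: Beta 13–4.
Alpha vs Delta: Delta, 9–8.
Alpha vs Lambda: Alpha, 12–5.
Alpha vs Epsilon: Epsilon wins 9–8.
Alpha vs Beta: Beta wins 14–3.
Delta vs Lambda: Delta, 10–7.
Delta–Epsilon: Epsilon 10–7.
Delta vs Beta: Beta, 12–5.
Lambda vs Epsilon: Lambda wins 10–7.
Lambda vs Beta: Beta wins 12–5.
Epsilon vs Beta: Beta, 12–5.
Beta defeats every rival head-to-head and is the Condorcet winner.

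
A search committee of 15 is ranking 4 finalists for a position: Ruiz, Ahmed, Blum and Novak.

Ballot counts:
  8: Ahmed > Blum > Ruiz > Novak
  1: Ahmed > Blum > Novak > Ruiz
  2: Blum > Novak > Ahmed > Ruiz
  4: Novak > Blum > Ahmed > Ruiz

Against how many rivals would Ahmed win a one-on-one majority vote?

Ahmed against each rival (15 committee members):
Ahmed vs Ruiz: Ahmed is ranked higher on 8+1+2+4 = 15 ballots, Ruiz on 0. Ahmed wins 15–0.
Ahmed vs Blum: Ahmed preferred on 8+1 = 9 ballots; Ahmed wins 9–6.
Ahmed–Novak: Ahmed 9–6.
Ahmed beats Ruiz, Blum, Novak — 3 pairwise wins.

3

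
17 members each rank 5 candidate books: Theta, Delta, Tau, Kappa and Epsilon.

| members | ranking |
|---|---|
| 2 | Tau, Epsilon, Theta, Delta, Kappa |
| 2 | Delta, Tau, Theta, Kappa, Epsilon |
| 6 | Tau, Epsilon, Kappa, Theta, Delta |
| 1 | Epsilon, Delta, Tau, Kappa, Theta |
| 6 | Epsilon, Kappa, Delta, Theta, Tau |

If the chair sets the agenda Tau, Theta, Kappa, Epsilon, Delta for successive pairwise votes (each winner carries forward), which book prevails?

Delta

Round 1: Tau vs Theta — 11–6, Tau advances.
Round 2: Tau vs Kappa — 11–6, Tau advances.
Round 3: Tau vs Epsilon — 10–7, Tau advances.
Round 4: Tau vs Delta — 8–9, Delta advances.
The agenda winner is Delta.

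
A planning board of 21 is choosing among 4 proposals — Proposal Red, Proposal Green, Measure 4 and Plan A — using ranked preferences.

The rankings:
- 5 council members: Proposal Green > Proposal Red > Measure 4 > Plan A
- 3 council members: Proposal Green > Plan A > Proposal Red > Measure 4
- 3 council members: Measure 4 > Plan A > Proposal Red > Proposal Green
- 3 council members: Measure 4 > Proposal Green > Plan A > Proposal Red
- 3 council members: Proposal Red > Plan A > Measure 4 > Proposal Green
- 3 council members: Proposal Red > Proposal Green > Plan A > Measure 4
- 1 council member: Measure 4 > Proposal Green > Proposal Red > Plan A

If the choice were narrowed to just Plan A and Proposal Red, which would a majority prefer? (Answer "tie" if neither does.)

Proposal Red

Ballots ranking Plan A above Proposal Red: 3 + 3 + 3 = 9.
Ballots ranking Proposal Red above Plan A: 21 − 9 = 12.
Proposal Red wins the head-to-head 12–9.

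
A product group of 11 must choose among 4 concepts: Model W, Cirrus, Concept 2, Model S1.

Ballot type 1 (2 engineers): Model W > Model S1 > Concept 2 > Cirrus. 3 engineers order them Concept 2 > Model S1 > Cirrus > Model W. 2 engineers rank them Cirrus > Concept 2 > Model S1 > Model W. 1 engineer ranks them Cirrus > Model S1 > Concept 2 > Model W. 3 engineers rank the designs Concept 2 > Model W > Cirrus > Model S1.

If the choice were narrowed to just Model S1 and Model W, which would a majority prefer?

Model S1

Ballots ranking Model S1 above Model W: 3 + 2 + 1 = 6.
Ballots ranking Model W above Model S1: 11 − 6 = 5.
Model S1 wins the head-to-head 6–5.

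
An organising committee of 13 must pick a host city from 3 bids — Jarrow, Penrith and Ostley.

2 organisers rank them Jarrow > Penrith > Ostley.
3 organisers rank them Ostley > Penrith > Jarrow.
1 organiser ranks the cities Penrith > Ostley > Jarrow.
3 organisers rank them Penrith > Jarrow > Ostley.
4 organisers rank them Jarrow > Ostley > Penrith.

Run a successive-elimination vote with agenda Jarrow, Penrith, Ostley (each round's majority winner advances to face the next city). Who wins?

Round 1: Jarrow vs Penrith — 6–7, Penrith advances.
Round 2: Penrith vs Ostley — 6–7, Ostley advances.
The agenda winner is Ostley.

Ostley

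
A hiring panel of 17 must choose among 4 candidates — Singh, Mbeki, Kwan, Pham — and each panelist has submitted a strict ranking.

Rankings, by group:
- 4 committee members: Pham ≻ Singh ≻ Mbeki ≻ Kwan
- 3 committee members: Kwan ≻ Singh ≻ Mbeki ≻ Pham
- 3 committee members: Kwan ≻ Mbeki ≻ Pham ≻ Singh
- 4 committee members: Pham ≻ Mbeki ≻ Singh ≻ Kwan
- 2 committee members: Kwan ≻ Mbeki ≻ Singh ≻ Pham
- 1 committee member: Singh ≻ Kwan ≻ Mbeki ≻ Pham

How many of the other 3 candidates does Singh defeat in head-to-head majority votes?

Singh against each rival (17 committee members):
Singh vs Mbeki: Mbeki wins 9–8.
Singh vs Kwan: Singh, 9–8.
Singh vs Pham: Pham wins 11–6.
Singh beats Kwan; loses to Mbeki, Pham — 1 pairwise win.

1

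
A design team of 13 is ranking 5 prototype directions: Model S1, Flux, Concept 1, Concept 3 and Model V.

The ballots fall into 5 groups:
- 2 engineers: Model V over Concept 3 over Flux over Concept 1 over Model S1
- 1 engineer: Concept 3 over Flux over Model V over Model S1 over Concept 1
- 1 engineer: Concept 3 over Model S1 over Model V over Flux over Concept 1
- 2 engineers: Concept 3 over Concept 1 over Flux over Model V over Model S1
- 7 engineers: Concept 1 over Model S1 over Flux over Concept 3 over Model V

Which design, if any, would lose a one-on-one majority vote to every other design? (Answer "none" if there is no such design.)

Head-to-head results (13 engineers):
Model S1–Flux: Model S1 8–5.
Model S1 vs Concept 1: 2 to 11, Concept 1.
Model S1 vs Concept 3: 7 to 6, Model S1.
Model S1 vs Model V: Model S1 wins 8–5.
Flux vs Concept 1: 2+1+1 = 4 for Flux, 9 for Concept 1 — Concept 1 by 9–4.
Flux vs Concept 3: Flux is ranked higher on 7 ballots, Concept 3 on 6. Flux wins 7–6.
Flux vs Model V: Flux is ranked higher on 1+2+7 = 10 ballots, Model V on 3. Flux wins 10–3.
Concept 1 vs Concept 3: Concept 1 preferred on 7 ballots; Concept 1 wins 7–6.
Concept 1 vs Model V: Concept 1 wins 9–4.
Concept 3 vs Model V: Concept 3 preferred on 1+1+2+7 = 11 ballots; Concept 3 wins 11–2.
Model V loses to every other design — it is the Condorcet loser.

Model V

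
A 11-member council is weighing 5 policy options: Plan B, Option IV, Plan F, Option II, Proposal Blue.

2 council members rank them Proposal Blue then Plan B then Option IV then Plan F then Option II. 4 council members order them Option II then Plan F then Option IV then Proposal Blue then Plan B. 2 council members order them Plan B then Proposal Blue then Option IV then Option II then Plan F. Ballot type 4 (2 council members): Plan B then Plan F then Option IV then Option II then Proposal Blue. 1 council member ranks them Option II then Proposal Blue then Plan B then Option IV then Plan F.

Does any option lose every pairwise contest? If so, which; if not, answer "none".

none

Pairwise majorities:
Plan B vs Option IV: Plan B wins 7–4.
Plan B vs Plan F: 7 to 4, Plan B.
Plan B vs Option II: Plan B preferred on 2+2+2 = 6 ballots; Plan B wins 6–5.
Plan B vs Proposal Blue: 2+2 = 4 for Plan B, 7 for Proposal Blue — Proposal Blue by 7–4.
Option IV–Plan F: Plan F 6–5.
Option IV vs Option II: Option IV wins 6–5.
Option IV–Proposal Blue: Option IV 6–5.
Plan F vs Option II: Option II, 7–4.
Plan F vs Proposal Blue: Plan F wins 6–5.
Option II vs Proposal Blue: Option II wins 7–4.
No option is winless: Plan B beats Option IV; Option IV beats Option II; Plan F beats Option IV; Option II beats Plan F; Proposal Blue beats Plan B. There is no Condorcet loser.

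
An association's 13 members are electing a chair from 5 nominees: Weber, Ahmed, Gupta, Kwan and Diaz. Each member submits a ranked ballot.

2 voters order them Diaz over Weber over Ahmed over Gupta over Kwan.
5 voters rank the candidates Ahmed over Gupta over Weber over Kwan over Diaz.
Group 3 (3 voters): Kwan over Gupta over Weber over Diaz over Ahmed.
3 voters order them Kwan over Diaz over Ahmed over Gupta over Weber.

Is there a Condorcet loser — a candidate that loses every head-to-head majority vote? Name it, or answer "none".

none

Head-to-head results (13 voters):
Weber vs Ahmed: Weber preferred on 2+3 = 5 ballots; Ahmed wins 8–5.
Weber–Gupta: Gupta 11–2.
Weber–Kwan: Weber 7–6.
Weber vs Diaz: Weber preferred on 5+3 = 8 ballots; Weber wins 8–5.
Ahmed vs Gupta: Ahmed wins 10–3.
Ahmed vs Kwan: Ahmed, 7–6.
Ahmed vs Diaz: Ahmed is ranked higher on 5 ballots, Diaz on 8. Diaz wins 8–5.
Gupta vs Kwan: 2+5 = 7 for Gupta, 6 for Kwan — Gupta by 7–6.
Gupta vs Diaz: Gupta wins 8–5.
Kwan vs Diaz: Kwan preferred on 5+3+3 = 11 ballots; Kwan wins 11–2.
No candidate is winless: Weber beats Kwan; Ahmed beats Weber; Gupta beats Weber; Kwan beats Diaz; Diaz beats Ahmed. There is no Condorcet loser.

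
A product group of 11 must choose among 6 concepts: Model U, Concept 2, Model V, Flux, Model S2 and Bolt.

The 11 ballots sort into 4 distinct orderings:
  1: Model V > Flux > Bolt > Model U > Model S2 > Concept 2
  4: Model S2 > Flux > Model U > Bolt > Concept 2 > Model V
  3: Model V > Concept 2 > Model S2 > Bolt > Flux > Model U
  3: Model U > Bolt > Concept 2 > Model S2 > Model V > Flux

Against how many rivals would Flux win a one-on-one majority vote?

1

Flux against each rival (11 engineers):
Flux vs Model U: Flux is ranked higher on 1+4+3 = 8 ballots, Model U on 3. Flux wins 8–3.
Flux–Concept 2: Concept 2 6–5.
Flux vs Model V: Model V wins 7–4.
Flux vs Model S2: Flux preferred on 1 ballot; Model S2 wins 10–1.
Flux vs Bolt: 5 to 6, Bolt.
Flux beats Model U; loses to Concept 2, Model V, Model S2, Bolt — 1 pairwise win.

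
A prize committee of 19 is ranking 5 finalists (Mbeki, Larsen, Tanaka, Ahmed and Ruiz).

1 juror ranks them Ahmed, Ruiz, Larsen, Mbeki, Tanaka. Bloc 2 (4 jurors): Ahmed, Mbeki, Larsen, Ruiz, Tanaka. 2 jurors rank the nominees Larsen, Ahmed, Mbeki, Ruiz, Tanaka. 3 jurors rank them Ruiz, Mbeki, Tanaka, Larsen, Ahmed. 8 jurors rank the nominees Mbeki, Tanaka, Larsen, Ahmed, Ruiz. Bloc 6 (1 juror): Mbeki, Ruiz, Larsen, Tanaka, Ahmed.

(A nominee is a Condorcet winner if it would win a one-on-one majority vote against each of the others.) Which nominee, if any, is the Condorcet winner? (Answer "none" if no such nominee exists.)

Mbeki

Check each pair by majority over 19 ballots:
Mbeki vs Larsen: Mbeki, 16–3.
Mbeki–Tanaka: Mbeki 19–0.
Mbeki–Ahmed: Mbeki 12–7.
Mbeki–Ruiz: Mbeki 15–4.
Larsen vs Tanaka: Tanaka wins 11–8.
Larsen–Ahmed: Larsen 14–5.
Larsen–Ruiz: Larsen 14–5.
Tanaka–Ahmed: Tanaka 12–7.
Tanaka vs Ruiz: Ruiz wins 11–8.
Ahmed–Ruiz: Ahmed 15–4.
Mbeki beats each of Larsen, Tanaka, Ahmed, Ruiz — Mbeki is the Condorcet winner.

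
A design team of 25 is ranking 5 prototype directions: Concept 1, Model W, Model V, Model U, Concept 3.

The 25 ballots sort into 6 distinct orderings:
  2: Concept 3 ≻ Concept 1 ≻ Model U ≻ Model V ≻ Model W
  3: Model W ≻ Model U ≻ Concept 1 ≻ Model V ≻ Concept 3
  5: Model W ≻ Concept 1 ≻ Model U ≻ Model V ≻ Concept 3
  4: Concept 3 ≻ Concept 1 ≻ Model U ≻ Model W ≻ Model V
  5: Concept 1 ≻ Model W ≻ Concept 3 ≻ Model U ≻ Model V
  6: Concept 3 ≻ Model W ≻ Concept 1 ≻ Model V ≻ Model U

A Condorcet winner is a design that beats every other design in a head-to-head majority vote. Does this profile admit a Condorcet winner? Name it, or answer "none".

Head-to-head results (25 engineers):
Concept 1 vs Model W: 11 to 14, Model W.
Concept 1 vs Model V: Concept 1 is ranked higher on 2+3+5+4+5+6 = 25 ballots, Model V on 0. Concept 1 wins 25–0.
Concept 1 vs Model U: 22 to 3, Concept 1.
Concept 1 vs Concept 3: 13 to 12, Concept 1.
Model W vs Model V: 23 to 2, Model W.
Model W vs Model U: 19 to 6, Model W.
Model W vs Concept 3: Model W preferred on 3+5+5 = 13 ballots; Model W wins 13–12.
Model V vs Model U: Model V is ranked higher on 6 ballots, Model U on 19. Model U wins 19–6.
Model V vs Concept 3: 8 to 17, Concept 3.
Model U vs Concept 3: 3+5 = 8 for Model U, 17 for Concept 3 — Concept 3 by 17–8.
Model W beats each of Concept 1, Model V, Model U, Concept 3 — Model W is the Condorcet winner.

Model W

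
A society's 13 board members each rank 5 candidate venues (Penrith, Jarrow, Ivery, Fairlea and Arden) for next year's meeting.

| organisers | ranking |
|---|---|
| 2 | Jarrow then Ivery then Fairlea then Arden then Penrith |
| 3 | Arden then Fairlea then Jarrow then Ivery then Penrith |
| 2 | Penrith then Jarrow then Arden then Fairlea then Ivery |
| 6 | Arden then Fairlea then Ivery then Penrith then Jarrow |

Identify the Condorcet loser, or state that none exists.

Head-to-head results (13 organisers):
Penrith vs Jarrow: Penrith wins 8–5.
Penrith vs Ivery: Penrith preferred on 2 ballots; Ivery wins 11–2.
Penrith vs Fairlea: Fairlea wins 11–2.
Penrith vs Arden: 2 to 11, Arden.
Jarrow vs Ivery: Jarrow, 7–6.
Jarrow vs Fairlea: Fairlea, 9–4.
Jarrow vs Arden: Arden, 9–4.
Ivery vs Fairlea: Ivery is ranked higher on 2 ballots, Fairlea on 11. Fairlea wins 11–2.
Ivery–Arden: Arden 11–2.
Fairlea vs Arden: 2 to 11, Arden.
No city is winless: Penrith beats Jarrow; Jarrow beats Ivery; Ivery beats Penrith; Fairlea beats Penrith; Arden beats Penrith. There is no Condorcet loser.

none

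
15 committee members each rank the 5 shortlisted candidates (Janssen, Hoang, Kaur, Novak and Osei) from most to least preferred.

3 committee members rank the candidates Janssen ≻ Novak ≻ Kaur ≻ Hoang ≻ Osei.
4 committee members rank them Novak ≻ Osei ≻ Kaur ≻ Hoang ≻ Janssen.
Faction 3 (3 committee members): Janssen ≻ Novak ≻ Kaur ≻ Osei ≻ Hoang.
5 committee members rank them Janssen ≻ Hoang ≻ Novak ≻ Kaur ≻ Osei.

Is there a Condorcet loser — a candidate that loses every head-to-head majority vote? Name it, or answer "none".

Pairwise majorities:
Janssen vs Hoang: Janssen is ranked higher on 3+3+5 = 11 ballots, Hoang on 4. Janssen wins 11–4.
Janssen vs Kaur: 11 to 4, Janssen.
Janssen vs Novak: Janssen, 11–4.
Janssen vs Osei: Janssen is ranked higher on 3+3+5 = 11 ballots, Osei on 4. Janssen wins 11–4.
Hoang vs Kaur: Kaur, 10–5.
Hoang vs Novak: 5 to 10, Novak.
Hoang vs Osei: 8 to 7, Hoang.
Kaur vs Novak: Novak, 15–0.
Kaur–Osei: Kaur 11–4.
Novak vs Osei: Novak, 15–0.
Only Osei has no wins; Osei is the Condorcet loser.

Osei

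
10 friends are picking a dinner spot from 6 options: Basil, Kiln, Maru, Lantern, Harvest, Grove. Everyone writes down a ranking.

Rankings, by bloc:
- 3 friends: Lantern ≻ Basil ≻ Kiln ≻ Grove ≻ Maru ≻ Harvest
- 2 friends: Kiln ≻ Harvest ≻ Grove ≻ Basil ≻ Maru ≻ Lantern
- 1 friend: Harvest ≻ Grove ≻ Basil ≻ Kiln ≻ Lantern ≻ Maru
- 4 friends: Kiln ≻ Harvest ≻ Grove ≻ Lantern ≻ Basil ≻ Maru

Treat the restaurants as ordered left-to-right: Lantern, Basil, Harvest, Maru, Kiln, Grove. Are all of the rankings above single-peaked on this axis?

no

Axis positions: Lantern=1, Basil=2, Harvest=3, Maru=4, Kiln=5, Grove=6.
Bloc 1: ranking walks positions 1-2-5-6-4-3; Kiln is ranked above Harvest even though Harvest lies between Kiln and the peak Lantern on the axis — preferences dip and rise again. Not single-peaked.
Bloc 2: ranking walks positions 5-3-6-2-4-1; Harvest is ranked above Maru even though Maru lies between Harvest and the peak Kiln on the axis — preferences dip and rise again. Not single-peaked.
Bloc 3: ranking walks positions 3-6-2-5-1-4; Grove is ranked above Maru even though Maru lies between Grove and the peak Harvest on the axis — preferences dip and rise again. Not single-peaked.
Bloc 4: ranking walks positions 5-3-6-1-2-4; Harvest is ranked above Maru even though Maru lies between Harvest and the peak Kiln on the axis — preferences dip and rise again. Not single-peaked.
Bloc 1 violates single-peakedness, so the profile is not single-peaked on this axis.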